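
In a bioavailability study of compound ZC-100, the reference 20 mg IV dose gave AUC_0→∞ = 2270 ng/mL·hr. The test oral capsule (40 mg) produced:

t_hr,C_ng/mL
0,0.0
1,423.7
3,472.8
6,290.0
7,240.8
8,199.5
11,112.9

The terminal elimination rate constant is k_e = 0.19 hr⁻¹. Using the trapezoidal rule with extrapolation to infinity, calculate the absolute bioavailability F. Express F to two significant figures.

F = 0.84

Trapezoidal AUC_0→11 (oral capsule):
  [0→1]: (0.0+423.7)/2 × 1 = 211.85
  [1→3]: (423.7+472.8)/2 × 2 = 896.5
  [3→6]: (472.8+290.0)/2 × 3 = 1144.2
  [6→7]: (290.0+240.8)/2 × 1 = 265.4
  [7→8]: (240.8+199.5)/2 × 1 = 220.15
  [8→11]: (199.5+112.9)/2 × 3 = 468.6
  Sum = 3206.7 ng/mL·hr
Tail: C_last/k_e = 112.9/0.19 = 594.211
AUC_0→∞ (oral capsule) = 3206.7 + 594.211 = 3800.911 ng/mL·hr
F = (AUC_ev/D_ev)/(AUC_iv/D_iv) = (3800.911/40)/(2270/20) = 95.022775/113.5 = 0.8372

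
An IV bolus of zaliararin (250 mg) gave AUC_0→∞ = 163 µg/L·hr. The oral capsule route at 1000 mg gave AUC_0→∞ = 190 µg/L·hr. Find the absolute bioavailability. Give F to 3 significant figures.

F = (AUC_ev / D_ev) / (AUC_iv / D_iv)
  = (190/1000) / (163/250)
  = 0.19 / 0.652 = 0.2914

F = 0.291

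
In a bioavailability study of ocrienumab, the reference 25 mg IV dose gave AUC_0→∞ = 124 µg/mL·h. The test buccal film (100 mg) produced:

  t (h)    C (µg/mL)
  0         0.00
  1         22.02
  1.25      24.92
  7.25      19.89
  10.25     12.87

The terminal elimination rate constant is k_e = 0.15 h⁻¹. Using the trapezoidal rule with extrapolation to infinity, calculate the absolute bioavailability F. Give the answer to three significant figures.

Trapezoidal AUC_0→10.25 (buccal film):
  [0→1]: (0.00+22.02)/2 × 1 = 11.01
  [1→1.25]: (22.02+24.92)/2 × 0.25 = 5.8675
  [1.25→7.25]: (24.92+19.89)/2 × 6 = 134.43
  [7.25→10.25]: (19.89+12.87)/2 × 3 = 49.14
  Sum = 200.4475 µg/mL·h
Tail: C_last/k_e = 12.87/0.15 = 85.800
AUC_0→∞ (buccal film) = 200.4475 + 85.800 = 286.2475 µg/mL·h
F = (AUC_ev/D_ev)/(AUC_iv/D_iv) = (286.2475/100)/(124/25) = 2.862475/4.96 = 0.5771

F = 0.577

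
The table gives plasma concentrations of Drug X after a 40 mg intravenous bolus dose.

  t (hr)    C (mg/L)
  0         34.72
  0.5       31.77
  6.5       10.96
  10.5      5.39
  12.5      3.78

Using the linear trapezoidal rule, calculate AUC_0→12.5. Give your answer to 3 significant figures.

AUC = 187 mg/L·hr

Trapezoidal AUC_0→12.5:
  [0→0.5]: (34.72+31.77)/2 × 0.5 = 16.6225
  [0.5→6.5]: (31.77+10.96)/2 × 6 = 128.19
  [6.5→10.5]: (10.96+5.39)/2 × 4 = 32.7
  [10.5→12.5]: (5.39+3.78)/2 × 2 = 9.17
  Sum = 186.6825 mg/L·hr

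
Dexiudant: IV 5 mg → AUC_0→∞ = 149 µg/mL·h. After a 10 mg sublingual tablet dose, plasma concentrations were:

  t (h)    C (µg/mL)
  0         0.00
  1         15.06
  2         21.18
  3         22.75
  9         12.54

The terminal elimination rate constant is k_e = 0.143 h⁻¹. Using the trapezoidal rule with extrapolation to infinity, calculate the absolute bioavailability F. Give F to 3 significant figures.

F = 0.809

Trapezoidal AUC_0→9 (sublingual tablet):
  [0→1]: (0.00+15.06)/2 × 1 = 7.53
  [1→2]: (15.06+21.18)/2 × 1 = 18.12
  [2→3]: (21.18+22.75)/2 × 1 = 21.965
  [3→9]: (22.75+12.54)/2 × 6 = 105.87
  Sum = 153.485 µg/mL·h
Tail: C_last/k_e = 12.54/0.143 = 87.692
AUC_0→∞ (sublingual tablet) = 153.485 + 87.692 = 241.177 µg/mL·h
F = (AUC_ev/D_ev)/(AUC_iv/D_iv) = (241.177/10)/(149/5) = 24.1177/29.8 = 0.8093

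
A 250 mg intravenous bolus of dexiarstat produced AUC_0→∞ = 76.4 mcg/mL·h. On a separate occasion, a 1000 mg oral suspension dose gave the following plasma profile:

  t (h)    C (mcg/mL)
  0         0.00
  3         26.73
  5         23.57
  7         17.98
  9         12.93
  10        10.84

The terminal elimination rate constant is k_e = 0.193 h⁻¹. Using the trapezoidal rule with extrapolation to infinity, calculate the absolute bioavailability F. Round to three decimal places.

Trapezoidal AUC_0→10 (oral suspension):
  [0→3]: (0.00+26.73)/2 × 3 = 40.095
  [3→5]: (26.73+23.57)/2 × 2 = 50.3
  [5→7]: (23.57+17.98)/2 × 2 = 41.55
  [7→9]: (17.98+12.93)/2 × 2 = 30.91
  [9→10]: (12.93+10.84)/2 × 1 = 11.885
  Sum = 174.74 mcg/mL·h
Tail: C_last/k_e = 10.84/0.193 = 56.166
AUC_0→∞ (oral suspension) = 174.74 + 56.166 = 230.906 mcg/mL·h
F = (AUC_ev/D_ev)/(AUC_iv/D_iv) = (230.906/1000)/(76.4/250) = 0.230906/0.3056 = 0.7556

F = 0.756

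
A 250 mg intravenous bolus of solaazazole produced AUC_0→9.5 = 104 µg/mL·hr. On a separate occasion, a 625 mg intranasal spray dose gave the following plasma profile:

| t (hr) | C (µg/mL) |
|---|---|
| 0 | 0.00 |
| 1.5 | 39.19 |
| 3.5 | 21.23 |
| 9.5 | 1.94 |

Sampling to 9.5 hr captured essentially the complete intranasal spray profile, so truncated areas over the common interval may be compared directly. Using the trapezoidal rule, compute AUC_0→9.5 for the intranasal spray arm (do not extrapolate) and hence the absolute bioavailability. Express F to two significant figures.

F = 0.61

Trapezoidal AUC_0→9.5 (intranasal spray):
  [0→1.5]: (0.00+39.19)/2 × 1.5 = 29.3925
  [1.5→3.5]: (39.19+21.23)/2 × 2 = 60.42
  [3.5→9.5]: (21.23+1.94)/2 × 6 = 69.51
  Sum = 159.3225 µg/mL·hr
F = (AUC_ev/D_ev)/(AUC_iv/D_iv) = (159.3225/625)/(104/250) = 0.254916/0.416 = 0.6128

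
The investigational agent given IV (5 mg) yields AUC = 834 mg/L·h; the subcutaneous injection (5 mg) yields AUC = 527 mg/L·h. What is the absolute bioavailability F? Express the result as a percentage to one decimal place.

F = (AUC_ev / D_ev) / (AUC_iv / D_iv)
  = (527/5) / (834/5)
  = 105.4 / 166.8 = 0.6319
  = 63.19%

F = 63.2%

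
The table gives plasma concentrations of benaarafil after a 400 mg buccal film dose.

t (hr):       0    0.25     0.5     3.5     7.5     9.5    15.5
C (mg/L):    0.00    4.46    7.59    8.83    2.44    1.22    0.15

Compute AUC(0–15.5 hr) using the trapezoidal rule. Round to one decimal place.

Trapezoidal AUC_0→15.5:
  [0→0.25]: (0.00+4.46)/2 × 0.25 = 0.5575
  [0.25→0.5]: (4.46+7.59)/2 × 0.25 = 1.50625
  [0.5→3.5]: (7.59+8.83)/2 × 3 = 24.63
  [3.5→7.5]: (8.83+2.44)/2 × 4 = 22.54
  [7.5→9.5]: (2.44+1.22)/2 × 2 = 3.66
  [9.5→15.5]: (1.22+0.15)/2 × 6 = 4.11
  Sum = 57.00375 mg/L·hr

AUC = 57.0 mg/L·hr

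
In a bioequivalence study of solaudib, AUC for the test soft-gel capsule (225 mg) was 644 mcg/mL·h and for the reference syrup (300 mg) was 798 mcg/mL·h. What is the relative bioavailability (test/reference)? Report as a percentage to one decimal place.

F_rel = 107.6%

F_rel = (AUC_test/D_test) / (AUC_ref/D_ref)
      = (644/225) / (798/300)
      = 2.86222 / 2.66 = 1.0760 = 107.60%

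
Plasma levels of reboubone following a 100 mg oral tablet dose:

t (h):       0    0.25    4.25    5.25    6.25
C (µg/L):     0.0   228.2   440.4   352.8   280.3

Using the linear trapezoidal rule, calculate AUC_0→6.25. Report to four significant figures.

AUC = 2079 µg/L·h

Trapezoidal AUC_0→6.25:
  [0→0.25]: (0.0+228.2)/2 × 0.25 = 28.525
  [0.25→4.25]: (228.2+440.4)/2 × 4 = 1337.2
  [4.25→5.25]: (440.4+352.8)/2 × 1 = 396.6
  [5.25→6.25]: (352.8+280.3)/2 × 1 = 316.55
  Sum = 2078.875 µg/L·h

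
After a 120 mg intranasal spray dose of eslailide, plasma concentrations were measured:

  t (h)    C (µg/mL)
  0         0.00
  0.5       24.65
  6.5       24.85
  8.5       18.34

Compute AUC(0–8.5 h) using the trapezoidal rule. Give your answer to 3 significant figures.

AUC = 198 µg/mL·h

Trapezoidal AUC_0→8.5:
  [0→0.5]: (0.00+24.65)/2 × 0.5 = 6.1625
  [0.5→6.5]: (24.65+24.85)/2 × 6 = 148.5
  [6.5→8.5]: (24.85+18.34)/2 × 2 = 43.19
  Sum = 197.8525 µg/mL·h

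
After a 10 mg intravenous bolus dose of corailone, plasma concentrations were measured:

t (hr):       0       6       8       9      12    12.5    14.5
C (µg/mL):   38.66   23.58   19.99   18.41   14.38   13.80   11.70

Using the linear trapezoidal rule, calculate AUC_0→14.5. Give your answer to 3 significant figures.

AUC = 331 µg/mL·hr

Trapezoidal AUC_0→14.5:
  [0→6]: (38.66+23.58)/2 × 6 = 186.72
  [6→8]: (23.58+19.99)/2 × 2 = 43.57
  [8→9]: (19.99+18.41)/2 × 1 = 19.2
  [9→12]: (18.41+14.38)/2 × 3 = 49.185
  [12→12.5]: (14.38+13.80)/2 × 0.5 = 7.045
  [12.5→14.5]: (13.80+11.70)/2 × 2 = 25.5
  Sum = 331.22 µg/mL·hr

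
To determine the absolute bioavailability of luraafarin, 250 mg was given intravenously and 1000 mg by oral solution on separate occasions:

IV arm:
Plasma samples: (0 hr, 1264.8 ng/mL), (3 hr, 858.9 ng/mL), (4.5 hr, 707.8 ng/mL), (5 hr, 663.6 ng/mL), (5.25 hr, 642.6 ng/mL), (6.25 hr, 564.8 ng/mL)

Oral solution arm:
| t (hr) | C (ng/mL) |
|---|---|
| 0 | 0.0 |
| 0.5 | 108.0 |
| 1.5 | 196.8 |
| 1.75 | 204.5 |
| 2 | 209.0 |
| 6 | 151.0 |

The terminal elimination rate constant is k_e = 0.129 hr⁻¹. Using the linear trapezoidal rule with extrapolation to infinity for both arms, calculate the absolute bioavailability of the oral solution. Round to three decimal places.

Trapezoidal AUC_0→6.25 (IV):
  [0→3]: (1264.8+858.9)/2 × 3 = 3185.55
  [3→4.5]: (858.9+707.8)/2 × 1.5 = 1175.025
  [4.5→5]: (707.8+663.6)/2 × 0.5 = 342.85
  [5→5.25]: (663.6+642.6)/2 × 0.25 = 163.275
  [5.25→6.25]: (642.6+564.8)/2 × 1 = 603.7
  Sum = 5470.4 ng/mL·hr
IV tail: 564.8/0.129 = 4378.295; AUC_iv,0→∞ = 5470.4 + 4378.295 = 9848.695 ng/mL·hr
Trapezoidal AUC_0→6 (oral solution):
  [0→0.5]: (0.0+108.0)/2 × 0.5 = 27.0
  [0.5→1.5]: (108.0+196.8)/2 × 1 = 152.4
  [1.5→1.75]: (196.8+204.5)/2 × 0.25 = 50.1625
  [1.75→2]: (204.5+209.0)/2 × 0.25 = 51.6875
  [2→6]: (209.0+151.0)/2 × 4 = 720.0
  Sum = 1001.25 ng/mL·hr
oral solution tail: 151.0/0.129 = 1170.543; AUC_ev,0→∞ = 1001.25 + 1170.543 = 2171.793 ng/mL·hr
F = (AUC_ev/D_ev)/(AUC_iv/D_iv) = (2171.793/1000)/(9848.695/250) = 2.171793/39.39478 = 0.0551

F = 0.055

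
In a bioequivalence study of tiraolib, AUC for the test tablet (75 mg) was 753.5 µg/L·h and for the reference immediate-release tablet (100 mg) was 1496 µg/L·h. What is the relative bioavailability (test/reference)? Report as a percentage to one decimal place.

F_rel = 67.2%

F_rel = (AUC_test/D_test) / (AUC_ref/D_ref)
      = (753.5/75) / (1496/100)
      = 10.0467 / 14.96 = 0.6716 = 67.16%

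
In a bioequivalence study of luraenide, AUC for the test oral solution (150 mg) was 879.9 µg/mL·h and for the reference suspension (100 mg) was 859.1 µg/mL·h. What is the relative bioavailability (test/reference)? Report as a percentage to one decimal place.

F_rel = (AUC_test/D_test) / (AUC_ref/D_ref)
      = (879.9/150) / (859.1/100)
      = 5.866 / 8.591 = 0.6828 = 68.28%

F_rel = 68.3%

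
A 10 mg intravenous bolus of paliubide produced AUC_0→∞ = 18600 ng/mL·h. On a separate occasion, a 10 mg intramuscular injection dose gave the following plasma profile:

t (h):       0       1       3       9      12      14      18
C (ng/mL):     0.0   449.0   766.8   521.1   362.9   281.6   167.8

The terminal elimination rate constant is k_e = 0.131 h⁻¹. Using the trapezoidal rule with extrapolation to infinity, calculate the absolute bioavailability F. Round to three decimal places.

Trapezoidal AUC_0→18 (intramuscular injection):
  [0→1]: (0.0+449.0)/2 × 1 = 224.5
  [1→3]: (449.0+766.8)/2 × 2 = 1215.8
  [3→9]: (766.8+521.1)/2 × 6 = 3863.7
  [9→12]: (521.1+362.9)/2 × 3 = 1326.0
  [12→14]: (362.9+281.6)/2 × 2 = 644.5
  [14→18]: (281.6+167.8)/2 × 4 = 898.8
  Sum = 8173.3 ng/mL·h
Tail: C_last/k_e = 167.8/0.131 = 1280.916
AUC_0→∞ (intramuscular injection) = 8173.3 + 1280.916 = 9454.216 ng/mL·h
F = (AUC_ev/D_ev)/(AUC_iv/D_iv) = (9454.216/10)/(18600/10) = 945.4216/1860 = 0.5083

F = 0.508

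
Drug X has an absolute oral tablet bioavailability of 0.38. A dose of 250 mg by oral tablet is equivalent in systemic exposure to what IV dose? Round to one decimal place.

Systemic exposure from an extravascular dose = F × D_ev, so the equivalent IV dose is F × D_ev.
D_iv = F × D_ev = 0.38 × 250 = 95 mg

D_iv = 95.0 mg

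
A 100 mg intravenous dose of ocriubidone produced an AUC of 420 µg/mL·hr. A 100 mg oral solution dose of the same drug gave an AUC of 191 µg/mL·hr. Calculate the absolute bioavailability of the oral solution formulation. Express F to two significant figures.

F = (AUC_ev / D_ev) / (AUC_iv / D_iv)
  = (191/100) / (420/100)
  = 1.91 / 4.2 = 0.4548

F = 0.45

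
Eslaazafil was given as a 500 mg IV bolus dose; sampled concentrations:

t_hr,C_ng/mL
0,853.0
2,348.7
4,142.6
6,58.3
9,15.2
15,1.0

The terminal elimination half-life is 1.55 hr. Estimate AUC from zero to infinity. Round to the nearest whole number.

Trapezoidal AUC_0→15:
  [0→2]: (853.0+348.7)/2 × 2 = 1201.7
  [2→4]: (348.7+142.6)/2 × 2 = 491.3
  [4→6]: (142.6+58.3)/2 × 2 = 200.9
  [6→9]: (58.3+15.2)/2 × 3 = 110.25
  [9→15]: (15.2+1.0)/2 × 6 = 48.6
  Sum = 2052.75 ng/mL·hr
k_e = ln2 / t½ = 0.693147 / 1.55 = 0.4472 hr^-1
Extrapolated tail: C_last / k_e = 1.0 / 0.4472 = 2.236
AUC_0→∞ = 2052.75 + 2.236 = 2054.986 ng/mL·hr

AUC = 2055 ng/mL·hr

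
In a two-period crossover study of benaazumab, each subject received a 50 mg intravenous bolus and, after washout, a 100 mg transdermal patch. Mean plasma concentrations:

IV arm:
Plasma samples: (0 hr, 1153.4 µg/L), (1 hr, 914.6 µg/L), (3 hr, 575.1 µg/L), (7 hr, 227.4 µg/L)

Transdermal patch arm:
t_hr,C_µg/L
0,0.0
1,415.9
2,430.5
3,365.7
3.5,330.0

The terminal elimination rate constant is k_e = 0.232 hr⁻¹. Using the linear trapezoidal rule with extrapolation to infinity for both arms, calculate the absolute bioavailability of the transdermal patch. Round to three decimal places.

F = 0.257

Trapezoidal AUC_0→7 (IV):
  [0→1]: (1153.4+914.6)/2 × 1 = 1034.0
  [1→3]: (914.6+575.1)/2 × 2 = 1489.7
  [3→7]: (575.1+227.4)/2 × 4 = 1605.0
  Sum = 4128.7 µg/L·hr
IV tail: 227.4/0.232 = 980.172; AUC_iv,0→∞ = 4128.7 + 980.172 = 5108.872 µg/L·hr
Trapezoidal AUC_0→3.5 (transdermal patch):
  [0→1]: (0.0+415.9)/2 × 1 = 207.95
  [1→2]: (415.9+430.5)/2 × 1 = 423.2
  [2→3]: (430.5+365.7)/2 × 1 = 398.1
  [3→3.5]: (365.7+330.0)/2 × 0.5 = 173.925
  Sum = 1203.175 µg/L·hr
transdermal patch tail: 330.0/0.232 = 1422.414; AUC_ev,0→∞ = 1203.175 + 1422.414 = 2625.589 µg/L·hr
F = (AUC_ev/D_ev)/(AUC_iv/D_iv) = (2625.589/100)/(5108.872/50) = 26.25589/102.17744 = 0.2570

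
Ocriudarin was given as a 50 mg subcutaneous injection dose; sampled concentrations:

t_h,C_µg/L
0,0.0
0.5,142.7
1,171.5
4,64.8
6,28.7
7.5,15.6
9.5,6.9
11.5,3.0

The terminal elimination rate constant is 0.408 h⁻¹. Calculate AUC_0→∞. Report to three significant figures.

AUC = 635 µg/L·h

Trapezoidal AUC_0→11.5:
  [0→0.5]: (0.0+142.7)/2 × 0.5 = 35.675
  [0.5→1]: (142.7+171.5)/2 × 0.5 = 78.55
  [1→4]: (171.5+64.8)/2 × 3 = 354.45
  [4→6]: (64.8+28.7)/2 × 2 = 93.5
  [6→7.5]: (28.7+15.6)/2 × 1.5 = 33.225
  [7.5→9.5]: (15.6+6.9)/2 × 2 = 22.5
  [9.5→11.5]: (6.9+3.0)/2 × 2 = 9.9
  Sum = 627.8 µg/L·h
Extrapolated tail: C_last / k_e = 3.0 / 0.408 = 7.353
AUC_0→∞ = 627.8 + 7.353 = 635.153 µg/L·h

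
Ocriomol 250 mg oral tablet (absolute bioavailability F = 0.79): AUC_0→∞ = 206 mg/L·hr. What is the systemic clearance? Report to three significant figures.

CL = F × Dose / AUC_0→∞
   = 0.79 × 250 / 206 = 0.958738 L/hr

CL = 0.959 L/hr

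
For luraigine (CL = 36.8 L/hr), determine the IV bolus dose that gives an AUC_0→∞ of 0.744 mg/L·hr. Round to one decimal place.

Dose = 27.4 mg

Dose_iv = CL × AUC_0→∞
     = 36.8 × 0.744 = 27.3792 mg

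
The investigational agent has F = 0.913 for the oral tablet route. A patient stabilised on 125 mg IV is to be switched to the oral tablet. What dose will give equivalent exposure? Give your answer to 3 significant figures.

For equal systemic exposure: F × D_ev = D_iv
D_ev = D_iv / F = 125 / 0.913 = 136.911 mg

D_oral = 137 mg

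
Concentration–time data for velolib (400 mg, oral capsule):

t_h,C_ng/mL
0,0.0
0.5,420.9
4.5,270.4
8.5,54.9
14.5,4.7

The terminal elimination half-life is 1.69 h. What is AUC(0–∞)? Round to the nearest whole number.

AUC = 2329 ng/mL·h

Trapezoidal AUC_0→14.5:
  [0→0.5]: (0.0+420.9)/2 × 0.5 = 105.225
  [0.5→4.5]: (420.9+270.4)/2 × 4 = 1382.6
  [4.5→8.5]: (270.4+54.9)/2 × 4 = 650.6
  [8.5→14.5]: (54.9+4.7)/2 × 6 = 178.8
  Sum = 2317.225 ng/mL·h
k_e = ln2 / t½ = 0.693147 / 1.69 = 0.4101 h^-1
Extrapolated tail: C_last / k_e = 4.7 / 0.4101 = 11.461
AUC_0→∞ = 2317.225 + 11.461 = 2328.686 ng/mL·h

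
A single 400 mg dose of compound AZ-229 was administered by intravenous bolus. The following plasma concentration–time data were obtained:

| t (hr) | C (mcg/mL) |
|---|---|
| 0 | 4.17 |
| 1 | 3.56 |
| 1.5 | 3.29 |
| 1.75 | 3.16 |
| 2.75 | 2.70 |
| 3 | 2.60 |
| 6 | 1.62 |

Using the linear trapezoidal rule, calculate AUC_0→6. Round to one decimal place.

AUC = 16.3 mcg/mL·hr

Trapezoidal AUC_0→6:
  [0→1]: (4.17+3.56)/2 × 1 = 3.865
  [1→1.5]: (3.56+3.29)/2 × 0.5 = 1.7125
  [1.5→1.75]: (3.29+3.16)/2 × 0.25 = 0.80625
  [1.75→2.75]: (3.16+2.70)/2 × 1 = 2.93
  [2.75→3]: (2.70+2.60)/2 × 0.25 = 0.6625
  [3→6]: (2.60+1.62)/2 × 3 = 6.33
  Sum = 16.30625 mcg/mL·hr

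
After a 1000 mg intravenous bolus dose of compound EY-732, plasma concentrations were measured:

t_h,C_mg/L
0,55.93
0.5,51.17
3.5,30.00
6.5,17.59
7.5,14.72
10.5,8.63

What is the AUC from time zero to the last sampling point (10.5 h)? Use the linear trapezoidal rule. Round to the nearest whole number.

AUC = 271 mg/L·h

Trapezoidal AUC_0→10.5:
  [0→0.5]: (55.93+51.17)/2 × 0.5 = 26.775
  [0.5→3.5]: (51.17+30.00)/2 × 3 = 121.755
  [3.5→6.5]: (30.00+17.59)/2 × 3 = 71.385
  [6.5→7.5]: (17.59+14.72)/2 × 1 = 16.155
  [7.5→10.5]: (14.72+8.63)/2 × 3 = 35.025
  Sum = 271.095 mg/L·h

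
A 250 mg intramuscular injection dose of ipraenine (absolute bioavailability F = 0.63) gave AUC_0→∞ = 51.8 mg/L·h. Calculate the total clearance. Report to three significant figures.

CL = F × Dose / AUC_0→∞
   = 0.63 × 250 / 51.8 = 3.04054 L/h

CL = 3.04 L/h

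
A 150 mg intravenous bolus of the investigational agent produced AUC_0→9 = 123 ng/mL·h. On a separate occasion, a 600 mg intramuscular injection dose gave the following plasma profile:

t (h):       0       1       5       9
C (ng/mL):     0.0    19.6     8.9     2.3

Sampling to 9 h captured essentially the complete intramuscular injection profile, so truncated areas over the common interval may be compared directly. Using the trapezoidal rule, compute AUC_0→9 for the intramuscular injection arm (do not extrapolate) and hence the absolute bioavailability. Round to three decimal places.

F = 0.181

Trapezoidal AUC_0→9 (intramuscular injection):
  [0→1]: (0.0+19.6)/2 × 1 = 9.8
  [1→5]: (19.6+8.9)/2 × 4 = 57.0
  [5→9]: (8.9+2.3)/2 × 4 = 22.4
  Sum = 89.2 ng/mL·h
F = (AUC_ev/D_ev)/(AUC_iv/D_iv) = (89.2/600)/(123/150) = 0.148667/0.82 = 0.1813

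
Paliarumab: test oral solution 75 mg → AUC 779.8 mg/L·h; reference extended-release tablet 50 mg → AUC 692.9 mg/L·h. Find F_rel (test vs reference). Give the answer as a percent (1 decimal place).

F_rel = 75.0%

F_rel = (AUC_test/D_test) / (AUC_ref/D_ref)
      = (779.8/75) / (692.9/50)
      = 10.3973 / 13.858 = 0.7503 = 75.03%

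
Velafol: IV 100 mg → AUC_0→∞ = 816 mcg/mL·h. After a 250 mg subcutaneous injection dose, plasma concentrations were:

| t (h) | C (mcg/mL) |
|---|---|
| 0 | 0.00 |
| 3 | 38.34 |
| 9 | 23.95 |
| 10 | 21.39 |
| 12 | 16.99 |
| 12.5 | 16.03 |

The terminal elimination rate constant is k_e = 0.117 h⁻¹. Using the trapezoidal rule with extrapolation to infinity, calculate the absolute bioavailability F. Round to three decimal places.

F = 0.221

Trapezoidal AUC_0→12.5 (subcutaneous injection):
  [0→3]: (0.00+38.34)/2 × 3 = 57.51
  [3→9]: (38.34+23.95)/2 × 6 = 186.87
  [9→10]: (23.95+21.39)/2 × 1 = 22.67
  [10→12]: (21.39+16.99)/2 × 2 = 38.38
  [12→12.5]: (16.99+16.03)/2 × 0.5 = 8.255
  Sum = 313.685 mcg/mL·h
Tail: C_last/k_e = 16.03/0.117 = 137.009
AUC_0→∞ (subcutaneous injection) = 313.685 + 137.009 = 450.694 mcg/mL·h
F = (AUC_ev/D_ev)/(AUC_iv/D_iv) = (450.694/250)/(816/100) = 1.802776/8.16 = 0.2209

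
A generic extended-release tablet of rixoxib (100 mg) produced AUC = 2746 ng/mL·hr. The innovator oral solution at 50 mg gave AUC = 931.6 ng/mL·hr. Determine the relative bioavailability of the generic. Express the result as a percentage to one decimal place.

F_rel = 147.4%

F_rel = (AUC_test/D_test) / (AUC_ref/D_ref)
      = (2746/100) / (931.6/50)
      = 27.46 / 18.632 = 1.4738 = 147.38%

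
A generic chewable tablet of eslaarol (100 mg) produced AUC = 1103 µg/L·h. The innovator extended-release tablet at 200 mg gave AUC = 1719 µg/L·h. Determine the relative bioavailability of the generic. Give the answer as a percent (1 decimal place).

F_rel = 128.3%

F_rel = (AUC_test/D_test) / (AUC_ref/D_ref)
      = (1103/100) / (1719/200)
      = 11.03 / 8.595 = 1.2833 = 128.33%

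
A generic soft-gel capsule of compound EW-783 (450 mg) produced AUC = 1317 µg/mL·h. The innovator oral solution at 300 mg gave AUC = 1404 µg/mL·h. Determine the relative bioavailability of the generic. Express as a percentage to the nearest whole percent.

F_rel = (AUC_test/D_test) / (AUC_ref/D_ref)
      = (1317/450) / (1404/300)
      = 2.92667 / 4.68 = 0.6254 = 62.54%

F_rel = 63%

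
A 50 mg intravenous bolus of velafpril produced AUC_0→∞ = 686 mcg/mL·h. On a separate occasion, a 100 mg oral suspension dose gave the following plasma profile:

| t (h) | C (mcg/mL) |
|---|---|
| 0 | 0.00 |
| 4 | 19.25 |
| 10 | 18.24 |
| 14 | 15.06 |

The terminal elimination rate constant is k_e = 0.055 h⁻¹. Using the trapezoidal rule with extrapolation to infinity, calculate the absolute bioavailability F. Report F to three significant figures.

F = 0.358

Trapezoidal AUC_0→14 (oral suspension):
  [0→4]: (0.00+19.25)/2 × 4 = 38.5
  [4→10]: (19.25+18.24)/2 × 6 = 112.47
  [10→14]: (18.24+15.06)/2 × 4 = 66.6
  Sum = 217.57 mcg/mL·h
Tail: C_last/k_e = 15.06/0.055 = 273.818
AUC_0→∞ (oral suspension) = 217.57 + 273.818 = 491.388 mcg/mL·h
F = (AUC_ev/D_ev)/(AUC_iv/D_iv) = (491.388/100)/(686/50) = 4.91388/13.72 = 0.3582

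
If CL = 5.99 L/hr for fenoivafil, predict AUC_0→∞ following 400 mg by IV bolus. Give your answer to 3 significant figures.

AUC = 66.8 mg/L·hr

AUC_0→∞ = Dose_iv / CL
        = 400 / 5.99 = 66.778 mg/L·hr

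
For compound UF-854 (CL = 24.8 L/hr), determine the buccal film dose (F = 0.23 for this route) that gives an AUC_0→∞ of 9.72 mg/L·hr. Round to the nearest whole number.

Dose = CL × AUC_0→∞ / F
     = 24.8 × 9.72 / 0.23 = 1048.07 mg

Dose = 1048 mg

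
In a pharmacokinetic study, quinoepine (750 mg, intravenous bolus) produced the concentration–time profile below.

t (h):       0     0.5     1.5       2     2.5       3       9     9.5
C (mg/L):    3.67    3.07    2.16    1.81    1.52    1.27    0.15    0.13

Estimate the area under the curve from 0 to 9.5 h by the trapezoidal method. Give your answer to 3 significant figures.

Trapezoidal AUC_0→9.5:
  [0→0.5]: (3.67+3.07)/2 × 0.5 = 1.685
  [0.5→1.5]: (3.07+2.16)/2 × 1 = 2.615
  [1.5→2]: (2.16+1.81)/2 × 0.5 = 0.9925
  [2→2.5]: (1.81+1.52)/2 × 0.5 = 0.8325
  [2.5→3]: (1.52+1.27)/2 × 0.5 = 0.6975
  [3→9]: (1.27+0.15)/2 × 6 = 4.26
  [9→9.5]: (0.15+0.13)/2 × 0.5 = 0.07
  Sum = 11.1525 mg/L·h

AUC = 11.2 mg/L·h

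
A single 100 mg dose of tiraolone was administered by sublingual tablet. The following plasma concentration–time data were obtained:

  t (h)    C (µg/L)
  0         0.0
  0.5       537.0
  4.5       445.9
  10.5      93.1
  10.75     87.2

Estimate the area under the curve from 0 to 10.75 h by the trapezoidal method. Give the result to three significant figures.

Trapezoidal AUC_0→10.75:
  [0→0.5]: (0.0+537.0)/2 × 0.5 = 134.25
  [0.5→4.5]: (537.0+445.9)/2 × 4 = 1965.8
  [4.5→10.5]: (445.9+93.1)/2 × 6 = 1617.0
  [10.5→10.75]: (93.1+87.2)/2 × 0.25 = 22.5375
  Sum = 3739.5875 µg/L·h

AUC = 3740 µg/L·h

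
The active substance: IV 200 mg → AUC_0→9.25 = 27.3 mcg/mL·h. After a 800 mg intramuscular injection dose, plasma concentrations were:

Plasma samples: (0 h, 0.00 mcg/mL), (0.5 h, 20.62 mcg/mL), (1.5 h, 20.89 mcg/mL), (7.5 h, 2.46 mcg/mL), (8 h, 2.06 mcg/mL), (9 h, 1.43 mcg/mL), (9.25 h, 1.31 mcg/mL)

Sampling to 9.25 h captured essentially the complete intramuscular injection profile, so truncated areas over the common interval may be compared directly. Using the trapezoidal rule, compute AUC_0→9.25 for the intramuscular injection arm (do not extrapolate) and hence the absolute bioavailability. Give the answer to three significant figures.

Trapezoidal AUC_0→9.25 (intramuscular injection):
  [0→0.5]: (0.00+20.62)/2 × 0.5 = 5.155
  [0.5→1.5]: (20.62+20.89)/2 × 1 = 20.755
  [1.5→7.5]: (20.89+2.46)/2 × 6 = 70.05
  [7.5→8]: (2.46+2.06)/2 × 0.5 = 1.13
  [8→9]: (2.06+1.43)/2 × 1 = 1.745
  [9→9.25]: (1.43+1.31)/2 × 0.25 = 0.3425
  Sum = 99.1775 mcg/mL·h
F = (AUC_ev/D_ev)/(AUC_iv/D_iv) = (99.1775/800)/(27.3/200) = 0.123972/0.1365 = 0.9082

F = 0.908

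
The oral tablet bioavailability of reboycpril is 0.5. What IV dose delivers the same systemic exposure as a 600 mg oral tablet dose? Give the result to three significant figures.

D_iv = 300 mg

Systemic exposure from an extravascular dose = F × D_ev, so the equivalent IV dose is F × D_ev.
D_iv = F × D_ev = 0.5 × 600 = 300 mg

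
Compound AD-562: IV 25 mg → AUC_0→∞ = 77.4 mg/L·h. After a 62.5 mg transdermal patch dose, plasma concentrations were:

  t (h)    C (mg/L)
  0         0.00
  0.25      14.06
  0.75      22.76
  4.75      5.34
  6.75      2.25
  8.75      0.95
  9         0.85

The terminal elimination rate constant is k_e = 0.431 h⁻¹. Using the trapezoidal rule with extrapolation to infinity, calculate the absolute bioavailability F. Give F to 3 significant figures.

Trapezoidal AUC_0→9 (transdermal patch):
  [0→0.25]: (0.00+14.06)/2 × 0.25 = 1.7575
  [0.25→0.75]: (14.06+22.76)/2 × 0.5 = 9.205
  [0.75→4.75]: (22.76+5.34)/2 × 4 = 56.2
  [4.75→6.75]: (5.34+2.25)/2 × 2 = 7.59
  [6.75→8.75]: (2.25+0.95)/2 × 2 = 3.2
  [8.75→9]: (0.95+0.85)/2 × 0.25 = 0.225
  Sum = 78.1775 mg/L·h
Tail: C_last/k_e = 0.85/0.431 = 1.972
AUC_0→∞ (transdermal patch) = 78.1775 + 1.972 = 80.1495 mg/L·h
F = (AUC_ev/D_ev)/(AUC_iv/D_iv) = (80.1495/62.5)/(77.4/25) = 1.282392/3.096 = 0.4142

F = 0.414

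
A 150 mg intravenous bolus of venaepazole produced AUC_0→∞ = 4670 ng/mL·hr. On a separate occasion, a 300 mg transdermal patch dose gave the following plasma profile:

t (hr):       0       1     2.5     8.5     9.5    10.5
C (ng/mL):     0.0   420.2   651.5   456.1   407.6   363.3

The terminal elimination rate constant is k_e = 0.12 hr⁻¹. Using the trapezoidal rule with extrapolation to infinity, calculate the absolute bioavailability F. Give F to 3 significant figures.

F = 0.876

Trapezoidal AUC_0→10.5 (transdermal patch):
  [0→1]: (0.0+420.2)/2 × 1 = 210.1
  [1→2.5]: (420.2+651.5)/2 × 1.5 = 803.775
  [2.5→8.5]: (651.5+456.1)/2 × 6 = 3322.8
  [8.5→9.5]: (456.1+407.6)/2 × 1 = 431.85
  [9.5→10.5]: (407.6+363.3)/2 × 1 = 385.45
  Sum = 5153.975 ng/mL·hr
Tail: C_last/k_e = 363.3/0.12 = 3027.500
AUC_0→∞ (transdermal patch) = 5153.975 + 3027.500 = 8181.475 ng/mL·hr
F = (AUC_ev/D_ev)/(AUC_iv/D_iv) = (8181.475/300)/(4670/150) = 27.2716/31.1333 = 0.8760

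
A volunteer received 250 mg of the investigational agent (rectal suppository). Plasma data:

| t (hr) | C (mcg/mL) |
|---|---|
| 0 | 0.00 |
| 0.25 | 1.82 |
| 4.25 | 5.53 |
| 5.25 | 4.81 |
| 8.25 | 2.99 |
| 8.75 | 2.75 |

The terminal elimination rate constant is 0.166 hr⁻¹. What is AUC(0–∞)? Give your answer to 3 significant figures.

Trapezoidal AUC_0→8.75:
  [0→0.25]: (0.00+1.82)/2 × 0.25 = 0.2275
  [0.25→4.25]: (1.82+5.53)/2 × 4 = 14.7
  [4.25→5.25]: (5.53+4.81)/2 × 1 = 5.17
  [5.25→8.25]: (4.81+2.99)/2 × 3 = 11.7
  [8.25→8.75]: (2.99+2.75)/2 × 0.5 = 1.435
  Sum = 33.2325 mcg/mL·hr
Extrapolated tail: C_last / k_e = 2.75 / 0.166 = 16.566
AUC_0→∞ = 33.2325 + 16.566 = 49.7985 mcg/mL·hr

AUC = 49.8 mcg/mL·hr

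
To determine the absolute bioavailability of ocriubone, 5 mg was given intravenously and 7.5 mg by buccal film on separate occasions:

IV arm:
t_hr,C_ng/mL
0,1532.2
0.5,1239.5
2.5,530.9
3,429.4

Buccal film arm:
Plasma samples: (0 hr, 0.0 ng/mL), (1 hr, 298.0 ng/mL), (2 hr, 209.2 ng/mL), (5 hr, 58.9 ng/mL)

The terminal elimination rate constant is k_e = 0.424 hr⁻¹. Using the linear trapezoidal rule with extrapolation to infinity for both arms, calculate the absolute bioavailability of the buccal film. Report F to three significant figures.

Trapezoidal AUC_0→3 (IV):
  [0→0.5]: (1532.2+1239.5)/2 × 0.5 = 692.925
  [0.5→2.5]: (1239.5+530.9)/2 × 2 = 1770.4
  [2.5→3]: (530.9+429.4)/2 × 0.5 = 240.075
  Sum = 2703.4 ng/mL·hr
IV tail: 429.4/0.424 = 1012.736; AUC_iv,0→∞ = 2703.4 + 1012.736 = 3716.136 ng/mL·hr
Trapezoidal AUC_0→5 (buccal film):
  [0→1]: (0.0+298.0)/2 × 1 = 149.0
  [1→2]: (298.0+209.2)/2 × 1 = 253.6
  [2→5]: (209.2+58.9)/2 × 3 = 402.15
  Sum = 804.75 ng/mL·hr
buccal film tail: 58.9/0.424 = 138.915; AUC_ev,0→∞ = 804.75 + 138.915 = 943.665 ng/mL·hr
F = (AUC_ev/D_ev)/(AUC_iv/D_iv) = (943.665/7.5)/(3716.136/5) = 125.822/743.2272 = 0.1693

F = 0.169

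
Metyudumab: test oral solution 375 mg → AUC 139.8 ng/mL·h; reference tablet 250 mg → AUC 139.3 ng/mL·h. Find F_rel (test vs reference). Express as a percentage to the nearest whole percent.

F_rel = (AUC_test/D_test) / (AUC_ref/D_ref)
      = (139.8/375) / (139.3/250)
      = 0.3728 / 0.5572 = 0.6691 = 66.91%

F_rel = 67%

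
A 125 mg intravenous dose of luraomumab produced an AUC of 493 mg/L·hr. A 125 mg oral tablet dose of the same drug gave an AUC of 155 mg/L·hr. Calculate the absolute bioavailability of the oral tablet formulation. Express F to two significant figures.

F = (AUC_ev / D_ev) / (AUC_iv / D_iv)
  = (155/125) / (493/125)
  = 1.24 / 3.944 = 0.3144

F = 0.31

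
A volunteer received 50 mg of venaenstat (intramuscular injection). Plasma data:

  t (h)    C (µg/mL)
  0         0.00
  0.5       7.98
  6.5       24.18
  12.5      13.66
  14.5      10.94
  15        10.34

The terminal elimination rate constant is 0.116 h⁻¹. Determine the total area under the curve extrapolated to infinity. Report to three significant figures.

AUC = 331 µg/mL·h

Trapezoidal AUC_0→15:
  [0→0.5]: (0.00+7.98)/2 × 0.5 = 1.995
  [0.5→6.5]: (7.98+24.18)/2 × 6 = 96.48
  [6.5→12.5]: (24.18+13.66)/2 × 6 = 113.52
  [12.5→14.5]: (13.66+10.94)/2 × 2 = 24.6
  [14.5→15]: (10.94+10.34)/2 × 0.5 = 5.32
  Sum = 241.915 µg/mL·h
Extrapolated tail: C_last / k_e = 10.34 / 0.116 = 89.138
AUC_0→∞ = 241.915 + 89.138 = 331.053 µg/mL·h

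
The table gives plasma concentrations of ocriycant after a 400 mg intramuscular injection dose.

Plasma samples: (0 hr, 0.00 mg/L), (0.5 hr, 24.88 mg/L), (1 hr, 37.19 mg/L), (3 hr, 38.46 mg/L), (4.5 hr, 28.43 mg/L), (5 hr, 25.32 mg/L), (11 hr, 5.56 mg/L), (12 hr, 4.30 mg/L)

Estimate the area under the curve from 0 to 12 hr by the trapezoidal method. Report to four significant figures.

AUC = 258.6 mg/L·hr

Trapezoidal AUC_0→12:
  [0→0.5]: (0.00+24.88)/2 × 0.5 = 6.22
  [0.5→1]: (24.88+37.19)/2 × 0.5 = 15.5175
  [1→3]: (37.19+38.46)/2 × 2 = 75.65
  [3→4.5]: (38.46+28.43)/2 × 1.5 = 50.1675
  [4.5→5]: (28.43+25.32)/2 × 0.5 = 13.4375
  [5→11]: (25.32+5.56)/2 × 6 = 92.64
  [11→12]: (5.56+4.30)/2 × 1 = 4.93
  Sum = 258.5625 mg/L·hr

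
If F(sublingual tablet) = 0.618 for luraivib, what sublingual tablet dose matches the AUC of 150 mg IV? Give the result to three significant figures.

For equal systemic exposure: F × D_ev = D_iv
D_ev = D_iv / F = 150 / 0.618 = 242.718 mg

D_sublingual = 243 mg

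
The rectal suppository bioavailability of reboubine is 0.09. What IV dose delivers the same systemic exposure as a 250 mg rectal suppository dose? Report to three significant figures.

Systemic exposure from an extravascular dose = F × D_ev, so the equivalent IV dose is F × D_ev.
D_iv = F × D_ev = 0.09 × 250 = 22.5 mg

D_iv = 22.5 mg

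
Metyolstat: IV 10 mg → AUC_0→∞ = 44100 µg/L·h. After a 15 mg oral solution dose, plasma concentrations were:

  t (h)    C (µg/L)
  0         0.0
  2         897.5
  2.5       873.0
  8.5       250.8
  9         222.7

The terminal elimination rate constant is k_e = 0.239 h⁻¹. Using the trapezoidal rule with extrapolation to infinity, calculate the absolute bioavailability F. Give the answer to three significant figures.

Trapezoidal AUC_0→9 (oral solution):
  [0→2]: (0.0+897.5)/2 × 2 = 897.5
  [2→2.5]: (897.5+873.0)/2 × 0.5 = 442.625
  [2.5→8.5]: (873.0+250.8)/2 × 6 = 3371.4
  [8.5→9]: (250.8+222.7)/2 × 0.5 = 118.375
  Sum = 4829.9 µg/L·h
Tail: C_last/k_e = 222.7/0.239 = 931.799
AUC_0→∞ (oral solution) = 4829.9 + 931.799 = 5761.699 µg/L·h
F = (AUC_ev/D_ev)/(AUC_iv/D_iv) = (5761.699/15)/(44100/10) = 384.113/4410 = 0.0871

F = 0.0871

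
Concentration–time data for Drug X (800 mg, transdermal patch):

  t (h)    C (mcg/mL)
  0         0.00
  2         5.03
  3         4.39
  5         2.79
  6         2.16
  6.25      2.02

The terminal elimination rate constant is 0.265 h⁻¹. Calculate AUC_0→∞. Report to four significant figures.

AUC = 27.54 mcg/mL·h

Trapezoidal AUC_0→6.25:
  [0→2]: (0.00+5.03)/2 × 2 = 5.03
  [2→3]: (5.03+4.39)/2 × 1 = 4.71
  [3→5]: (4.39+2.79)/2 × 2 = 7.18
  [5→6]: (2.79+2.16)/2 × 1 = 2.475
  [6→6.25]: (2.16+2.02)/2 × 0.25 = 0.5225
  Sum = 19.9175 mcg/mL·h
Extrapolated tail: C_last / k_e = 2.02 / 0.265 = 7.623
AUC_0→∞ = 19.9175 + 7.623 = 27.5405 mcg/mL·h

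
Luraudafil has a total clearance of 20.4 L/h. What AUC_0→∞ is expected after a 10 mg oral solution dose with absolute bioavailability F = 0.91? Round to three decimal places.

AUC = 0.446 mg/L·h

AUC_0→∞ = F × Dose / CL
        = 0.91 × 10 / 20.4 = 0.446078 mg/L·h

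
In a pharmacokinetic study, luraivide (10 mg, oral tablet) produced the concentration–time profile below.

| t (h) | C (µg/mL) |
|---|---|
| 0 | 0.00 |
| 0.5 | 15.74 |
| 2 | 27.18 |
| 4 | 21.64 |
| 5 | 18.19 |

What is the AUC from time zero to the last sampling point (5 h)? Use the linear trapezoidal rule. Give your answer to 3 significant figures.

AUC = 105 µg/mL·h

Trapezoidal AUC_0→5:
  [0→0.5]: (0.00+15.74)/2 × 0.5 = 3.935
  [0.5→2]: (15.74+27.18)/2 × 1.5 = 32.19
  [2→4]: (27.18+21.64)/2 × 2 = 48.82
  [4→5]: (21.64+18.19)/2 × 1 = 19.915
  Sum = 104.86 µg/mL·h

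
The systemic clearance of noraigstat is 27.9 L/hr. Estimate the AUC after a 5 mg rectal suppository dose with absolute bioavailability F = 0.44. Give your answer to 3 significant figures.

AUC_0→∞ = F × Dose / CL
        = 0.44 × 5 / 27.9 = 0.078853 mg/L·hr

AUC = 0.0789 mg/L·hr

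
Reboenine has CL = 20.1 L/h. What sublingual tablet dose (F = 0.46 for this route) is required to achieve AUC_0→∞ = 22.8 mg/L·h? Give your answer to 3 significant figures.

Dose = CL × AUC_0→∞ / F
     = 20.1 × 22.8 / 0.46 = 996.261 mg

Dose = 996 mg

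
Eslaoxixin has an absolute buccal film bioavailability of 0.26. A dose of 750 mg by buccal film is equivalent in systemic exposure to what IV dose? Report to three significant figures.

D_iv = 195 mg

Systemic exposure from an extravascular dose = F × D_ev, so the equivalent IV dose is F × D_ev.
D_iv = F × D_ev = 0.26 × 750 = 195 mg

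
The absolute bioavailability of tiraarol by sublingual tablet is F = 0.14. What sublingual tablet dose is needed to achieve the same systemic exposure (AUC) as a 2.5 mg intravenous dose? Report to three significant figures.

D_sublingual = 17.9 mg

For equal systemic exposure: F × D_ev = D_iv
D_ev = D_iv / F = 2.5 / 0.14 = 17.8571 mg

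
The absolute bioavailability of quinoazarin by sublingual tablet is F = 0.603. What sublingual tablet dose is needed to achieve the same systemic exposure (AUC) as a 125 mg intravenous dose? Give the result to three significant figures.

For equal systemic exposure: F × D_ev = D_iv
D_ev = D_iv / F = 125 / 0.603 = 207.297 mg

D_sublingual = 207 mg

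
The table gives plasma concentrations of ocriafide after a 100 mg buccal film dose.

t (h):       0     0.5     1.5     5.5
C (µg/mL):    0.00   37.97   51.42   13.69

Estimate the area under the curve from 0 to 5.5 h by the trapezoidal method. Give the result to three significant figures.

Trapezoidal AUC_0→5.5:
  [0→0.5]: (0.00+37.97)/2 × 0.5 = 9.4925
  [0.5→1.5]: (37.97+51.42)/2 × 1 = 44.695
  [1.5→5.5]: (51.42+13.69)/2 × 4 = 130.22
  Sum = 184.4075 µg/mL·h

AUC = 184 µg/mL·h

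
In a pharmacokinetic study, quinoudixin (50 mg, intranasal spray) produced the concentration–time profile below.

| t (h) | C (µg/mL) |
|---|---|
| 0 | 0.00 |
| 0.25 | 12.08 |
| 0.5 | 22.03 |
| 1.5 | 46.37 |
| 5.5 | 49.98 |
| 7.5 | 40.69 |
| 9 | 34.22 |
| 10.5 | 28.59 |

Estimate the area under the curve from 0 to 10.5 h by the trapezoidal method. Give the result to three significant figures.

AUC = 427 µg/mL·h

Trapezoidal AUC_0→10.5:
  [0→0.25]: (0.00+12.08)/2 × 0.25 = 1.51
  [0.25→0.5]: (12.08+22.03)/2 × 0.25 = 4.26375
  [0.5→1.5]: (22.03+46.37)/2 × 1 = 34.2
  [1.5→5.5]: (46.37+49.98)/2 × 4 = 192.7
  [5.5→7.5]: (49.98+40.69)/2 × 2 = 90.67
  [7.5→9]: (40.69+34.22)/2 × 1.5 = 56.1825
  [9→10.5]: (34.22+28.59)/2 × 1.5 = 47.1075
  Sum = 426.63375 µg/mL·h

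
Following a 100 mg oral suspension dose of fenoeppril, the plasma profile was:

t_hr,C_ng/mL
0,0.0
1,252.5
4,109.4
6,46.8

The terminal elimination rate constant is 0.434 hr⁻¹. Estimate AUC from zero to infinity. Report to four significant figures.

Trapezoidal AUC_0→6:
  [0→1]: (0.0+252.5)/2 × 1 = 126.25
  [1→4]: (252.5+109.4)/2 × 3 = 542.85
  [4→6]: (109.4+46.8)/2 × 2 = 156.2
  Sum = 825.3 ng/mL·hr
Extrapolated tail: C_last / k_e = 46.8 / 0.434 = 107.834
AUC_0→∞ = 825.3 + 107.834 = 933.134 ng/mL·hr

AUC = 933.1 ng/mL·hr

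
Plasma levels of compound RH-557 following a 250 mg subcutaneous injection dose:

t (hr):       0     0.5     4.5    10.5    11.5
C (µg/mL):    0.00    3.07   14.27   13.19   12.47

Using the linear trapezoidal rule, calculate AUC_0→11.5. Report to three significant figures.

Trapezoidal AUC_0→11.5:
  [0→0.5]: (0.00+3.07)/2 × 0.5 = 0.7675
  [0.5→4.5]: (3.07+14.27)/2 × 4 = 34.68
  [4.5→10.5]: (14.27+13.19)/2 × 6 = 82.38
  [10.5→11.5]: (13.19+12.47)/2 × 1 = 12.83
  Sum = 130.6575 µg/mL·hr

AUC = 131 µg/mL·hr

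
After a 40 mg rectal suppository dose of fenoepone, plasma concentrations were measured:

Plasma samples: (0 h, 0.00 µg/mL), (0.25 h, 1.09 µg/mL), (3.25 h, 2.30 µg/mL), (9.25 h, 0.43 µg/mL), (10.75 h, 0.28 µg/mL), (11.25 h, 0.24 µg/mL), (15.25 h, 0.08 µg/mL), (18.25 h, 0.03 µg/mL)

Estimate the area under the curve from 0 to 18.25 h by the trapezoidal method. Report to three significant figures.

Trapezoidal AUC_0→18.25:
  [0→0.25]: (0.00+1.09)/2 × 0.25 = 0.13625
  [0.25→3.25]: (1.09+2.30)/2 × 3 = 5.085
  [3.25→9.25]: (2.30+0.43)/2 × 6 = 8.19
  [9.25→10.75]: (0.43+0.28)/2 × 1.5 = 0.5325
  [10.75→11.25]: (0.28+0.24)/2 × 0.5 = 0.13
  [11.25→15.25]: (0.24+0.08)/2 × 4 = 0.64
  [15.25→18.25]: (0.08+0.03)/2 × 3 = 0.165
  Sum = 14.87875 µg/mL·h

AUC = 14.9 µg/mL·h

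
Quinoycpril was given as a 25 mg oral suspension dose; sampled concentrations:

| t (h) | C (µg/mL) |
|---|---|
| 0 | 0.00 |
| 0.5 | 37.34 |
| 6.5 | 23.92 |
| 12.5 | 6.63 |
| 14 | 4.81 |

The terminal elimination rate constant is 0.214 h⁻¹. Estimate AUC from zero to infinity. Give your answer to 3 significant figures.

Trapezoidal AUC_0→14:
  [0→0.5]: (0.00+37.34)/2 × 0.5 = 9.335
  [0.5→6.5]: (37.34+23.92)/2 × 6 = 183.78
  [6.5→12.5]: (23.92+6.63)/2 × 6 = 91.65
  [12.5→14]: (6.63+4.81)/2 × 1.5 = 8.58
  Sum = 293.345 µg/mL·h
Extrapolated tail: C_last / k_e = 4.81 / 0.214 = 22.477
AUC_0→∞ = 293.345 + 22.477 = 315.822 µg/mL·h

AUC = 316 µg/mL·h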